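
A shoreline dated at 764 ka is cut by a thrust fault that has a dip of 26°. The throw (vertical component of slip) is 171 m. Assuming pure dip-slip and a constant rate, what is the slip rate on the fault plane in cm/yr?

dip-slip = throw / sin(dip) = 171 m / sin(26°) = 390.1 m
rate = 390.1 m / 764 ka = 0.000511 m/yr = 0.0511 cm/yr

0.0511 cm/yr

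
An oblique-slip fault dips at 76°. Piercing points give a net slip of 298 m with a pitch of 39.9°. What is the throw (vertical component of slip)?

185 m

dip-slip = net slip × sin(rake) = 298 m × sin(39.9°) = 191.2 m
throw = dip-slip × sin(dip) = 191.2 × sin(76°) = 185 m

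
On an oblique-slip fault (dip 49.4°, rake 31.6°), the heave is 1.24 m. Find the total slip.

dip-slip = heave / cos(dip) = 1.24 / cos(49.4°) = 1.905 m
net slip = dip-slip / sin(rake) = 1.905 / sin(31.6°) = 3.64 m

3.64 m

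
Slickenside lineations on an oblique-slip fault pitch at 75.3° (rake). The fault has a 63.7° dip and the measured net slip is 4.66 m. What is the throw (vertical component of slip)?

dip-slip = net slip × sin(rake) = 4.66 m × sin(75.3°) = 4.507 m
throw = dip-slip × sin(dip) = 4.507 × sin(63.7°) = 4.04 m

4.04 m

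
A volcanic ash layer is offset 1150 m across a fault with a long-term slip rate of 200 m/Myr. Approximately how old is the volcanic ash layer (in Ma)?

5.75 Ma

age = offset / rate = 1150 m / (200 m/Myr) = 5.75e+06 yr = 5.75 Ma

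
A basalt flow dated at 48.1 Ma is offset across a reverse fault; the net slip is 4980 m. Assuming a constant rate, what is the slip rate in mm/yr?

0.104 mm/yr

rate = 4980 m / 48.1 Ma = 0.000104 m/yr = 0.104 mm/yr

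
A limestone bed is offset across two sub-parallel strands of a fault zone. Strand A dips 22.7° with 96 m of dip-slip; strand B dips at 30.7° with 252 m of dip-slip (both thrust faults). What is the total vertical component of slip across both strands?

166 m

throw_A = 96 × sin(22.7°) = 37.05 m
throw_B = 252 × sin(30.7°) = 128.7 m
total = 37.05 + 128.7 = 166 m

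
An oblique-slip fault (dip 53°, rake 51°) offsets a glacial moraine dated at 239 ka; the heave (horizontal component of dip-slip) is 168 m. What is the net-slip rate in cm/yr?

dip-slip = heave / cos(dip) = 168 / cos(53°) = 279.2 m
net slip = dip-slip / sin(rake) = 279.2 / sin(51°) = 359.2 m
rate = 359.2 m / 239 ka = 0.00150 m/yr = 0.150 cm/yr

0.150 cm/yr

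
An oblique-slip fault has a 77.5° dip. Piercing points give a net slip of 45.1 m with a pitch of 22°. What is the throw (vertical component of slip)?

16.5 m

dip-slip = net slip × sin(rake) = 45.1 m × sin(22°) = 16.89 m
throw = dip-slip × sin(dip) = 16.89 × sin(77.5°) = 16.5 m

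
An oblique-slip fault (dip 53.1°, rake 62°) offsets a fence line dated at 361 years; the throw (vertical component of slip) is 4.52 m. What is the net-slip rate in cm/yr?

dip-slip = throw / sin(dip) = 4.52 / sin(53.1°) = 5.652 m
net slip = dip-slip / sin(rake) = 5.652 / sin(62°) = 6.402 m
rate = 6.402 m / 361 years = 0.0177 m/yr = 1.77 cm/yr

1.77 cm/yr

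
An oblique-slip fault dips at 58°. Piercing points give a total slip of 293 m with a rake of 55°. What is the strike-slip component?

strike-slip = net slip × cos(rake) = 293 m × cos(55°) = 168 m

168 m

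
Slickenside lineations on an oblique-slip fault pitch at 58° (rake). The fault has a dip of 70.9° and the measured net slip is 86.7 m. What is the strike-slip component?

45.9 m

strike-slip = net slip × cos(rake) = 86.7 m × cos(58°) = 45.9 m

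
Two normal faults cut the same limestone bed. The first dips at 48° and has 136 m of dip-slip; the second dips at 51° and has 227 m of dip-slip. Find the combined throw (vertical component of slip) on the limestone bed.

277 m

throw_A = 136 × sin(48°) = 101.1 m
throw_B = 227 × sin(51°) = 176.4 m
total = 101.1 + 176.4 = 277 m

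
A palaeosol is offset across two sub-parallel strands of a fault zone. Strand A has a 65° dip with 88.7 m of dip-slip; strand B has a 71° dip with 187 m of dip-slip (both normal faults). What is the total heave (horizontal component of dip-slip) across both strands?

heave_A = 88.7 × cos(65°) = 37.49 m
heave_B = 187 × cos(71°) = 60.88 m
total = 37.49 + 60.88 = 98.4 m

98.4 m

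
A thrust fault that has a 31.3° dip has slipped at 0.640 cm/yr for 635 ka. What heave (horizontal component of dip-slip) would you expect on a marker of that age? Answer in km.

dip-slip = rate × time = 0.640 cm/yr × 635 ka = 4064 m
heave = dip-slip × cos(dip) = 4064 × cos(31.3°) = 3470 m = 3.47 km

3.47 km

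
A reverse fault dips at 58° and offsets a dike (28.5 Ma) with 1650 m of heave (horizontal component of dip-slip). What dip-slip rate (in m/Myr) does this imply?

dip-slip = heave / cos(dip) = 1650 m / cos(58°) = 3114 m
rate = 3114 m / 28.5 Ma = 0.000109 m/yr = 109 m/Myr

109 m/Myr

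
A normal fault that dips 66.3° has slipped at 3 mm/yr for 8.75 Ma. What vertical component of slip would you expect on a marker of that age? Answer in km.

dip-slip = rate × time = 3 mm/yr × 8.75 Ma = 26250 m
throw = dip-slip × sin(dip) = 26250 × sin(66.3°) = 24000 m = 24 km

24 km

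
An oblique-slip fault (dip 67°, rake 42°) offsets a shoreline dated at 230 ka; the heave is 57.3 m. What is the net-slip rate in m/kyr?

0.953 m/kyr

dip-slip = heave / cos(dip) = 57.3 / cos(67°) = 146.6 m
net slip = dip-slip / sin(rake) = 146.6 / sin(42°) = 219.2 m
rate = 219.2 m / 230 ka = 0.000953 m/yr = 0.953 m/kyr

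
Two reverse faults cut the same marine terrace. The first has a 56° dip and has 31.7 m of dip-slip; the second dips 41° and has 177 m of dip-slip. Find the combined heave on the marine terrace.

151 m

heave_A = 31.7 × cos(56°) = 17.73 m
heave_B = 177 × cos(41°) = 133.6 m
total = 17.73 + 133.6 = 151 m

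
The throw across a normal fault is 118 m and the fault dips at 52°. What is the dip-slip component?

150 m

dip-slip = throw / sin(dip) = 118 / sin(52°) = 150 m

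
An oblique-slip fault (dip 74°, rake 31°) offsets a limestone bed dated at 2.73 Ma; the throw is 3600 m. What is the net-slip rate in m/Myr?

2660 m/Myr

dip-slip = throw / sin(dip) = 3600 / sin(74°) = 3745 m
net slip = dip-slip / sin(rake) = 3745 / sin(31°) = 7271 m
rate = 7271 m / 2.73 Ma = 0.00266 m/yr = 2660 m/Myr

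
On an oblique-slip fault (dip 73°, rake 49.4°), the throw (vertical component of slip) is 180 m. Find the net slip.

248 m

dip-slip = throw / sin(dip) = 180 / sin(73°) = 188.2 m
net slip = dip-slip / sin(rake) = 188.2 / sin(49.4°) = 248 m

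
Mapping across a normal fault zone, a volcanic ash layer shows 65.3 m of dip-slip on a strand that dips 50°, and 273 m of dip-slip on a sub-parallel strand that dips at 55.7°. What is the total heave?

196 m

heave_A = 65.3 × cos(50°) = 41.97 m
heave_B = 273 × cos(55.7°) = 153.8 m
total = 41.97 + 153.8 = 196 m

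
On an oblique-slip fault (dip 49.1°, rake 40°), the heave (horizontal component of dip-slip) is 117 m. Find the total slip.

dip-slip = heave / cos(dip) = 117 / cos(49.1°) = 178.7 m
net slip = dip-slip / sin(rake) = 178.7 / sin(40°) = 278 m

278 m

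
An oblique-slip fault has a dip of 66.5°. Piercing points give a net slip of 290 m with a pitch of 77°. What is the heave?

113 m

dip-slip = net slip × sin(rake) = 290 m × sin(77°) = 282.6 m
heave = dip-slip × cos(dip) = 282.6 × cos(66.5°) = 113 m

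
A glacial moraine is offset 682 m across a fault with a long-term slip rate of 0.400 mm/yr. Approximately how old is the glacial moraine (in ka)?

1700 ka

age = offset / rate = 682 m / (0.400 mm/yr) = 1.7e+06 yr = 1700 ka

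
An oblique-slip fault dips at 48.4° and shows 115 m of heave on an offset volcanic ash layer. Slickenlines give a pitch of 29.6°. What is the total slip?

dip-slip = heave / cos(dip) = 115 / cos(48.4°) = 173.2 m
net slip = dip-slip / sin(rake) = 173.2 / sin(29.6°) = 351 m

351 m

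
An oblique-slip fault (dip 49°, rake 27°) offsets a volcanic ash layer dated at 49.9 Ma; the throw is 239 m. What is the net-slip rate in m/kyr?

dip-slip = throw / sin(dip) = 239 / sin(49°) = 316.7 m
net slip = dip-slip / sin(rake) = 316.7 / sin(27°) = 697.5 m
rate = 697.5 m / 49.9 Ma = 0.0000140 m/yr = 0.0140 m/kyr

0.0140 m/kyr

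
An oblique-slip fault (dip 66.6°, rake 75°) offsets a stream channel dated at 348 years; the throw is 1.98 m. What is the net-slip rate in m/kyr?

dip-slip = throw / sin(dip) = 1.98 / sin(66.6°) = 2.157 m
net slip = dip-slip / sin(rake) = 2.157 / sin(75°) = 2.234 m
rate = 2.234 m / 348 years = 0.00642 m/yr = 6.42 m/kyr

6.42 m/kyr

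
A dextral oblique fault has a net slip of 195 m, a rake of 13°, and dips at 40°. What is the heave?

dip-slip = net slip × sin(rake) = 195 m × sin(13°) = 43.87 m
heave = dip-slip × cos(dip) = 43.87 × cos(40°) = 33.6 m

33.6 m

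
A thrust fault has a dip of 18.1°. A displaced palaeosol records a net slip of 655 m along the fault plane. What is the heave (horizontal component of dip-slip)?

heave = dip-slip × cos(dip) = 655 m × cos(18.1°) = 623 m

623 m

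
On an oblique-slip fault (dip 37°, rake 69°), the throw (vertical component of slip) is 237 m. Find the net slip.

dip-slip = throw / sin(dip) = 237 / sin(37°) = 393.8 m
net slip = dip-slip / sin(rake) = 393.8 / sin(69°) = 422 m

422 m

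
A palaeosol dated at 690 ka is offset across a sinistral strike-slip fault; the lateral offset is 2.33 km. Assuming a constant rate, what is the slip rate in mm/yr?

rate = 2.33 km / 690 ka = 0.00338 m/yr = 3.38 mm/yr

3.38 mm/yr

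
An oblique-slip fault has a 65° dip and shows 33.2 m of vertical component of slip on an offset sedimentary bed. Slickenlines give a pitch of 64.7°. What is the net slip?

dip-slip = throw / sin(dip) = 33.2 / sin(65°) = 36.63 m
net slip = dip-slip / sin(rake) = 36.63 / sin(64.7°) = 40.5 m

40.5 m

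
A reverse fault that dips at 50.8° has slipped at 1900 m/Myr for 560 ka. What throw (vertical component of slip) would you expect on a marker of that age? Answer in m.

825 m

dip-slip = rate × time = 1900 m/Myr × 560 ka = 1064 m
throw = dip-slip × sin(dip) = 1064 × sin(50.8°) = 825 m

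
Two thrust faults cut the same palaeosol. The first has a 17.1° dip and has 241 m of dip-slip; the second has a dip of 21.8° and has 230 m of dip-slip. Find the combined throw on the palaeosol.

throw_A = 241 × sin(17.1°) = 70.86 m
throw_B = 230 × sin(21.8°) = 85.41 m
total = 70.86 + 85.41 = 156 m

156 m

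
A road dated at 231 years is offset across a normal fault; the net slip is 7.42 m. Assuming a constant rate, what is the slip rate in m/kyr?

32.1 m/kyr

rate = 7.42 m / 231 years = 0.0321 m/yr = 32.1 m/kyr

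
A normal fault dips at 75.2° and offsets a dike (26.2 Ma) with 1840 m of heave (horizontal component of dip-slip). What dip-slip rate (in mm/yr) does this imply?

dip-slip = heave / cos(dip) = 1840 m / cos(75.2°) = 7203 m
rate = 7203 m / 26.2 Ma = 0.000275 m/yr = 0.275 mm/yr

0.275 mm/yr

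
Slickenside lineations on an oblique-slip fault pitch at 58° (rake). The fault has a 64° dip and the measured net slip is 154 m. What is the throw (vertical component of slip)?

dip-slip = net slip × sin(rake) = 154 m × sin(58°) = 130.6 m
throw = dip-slip × sin(dip) = 130.6 × sin(64°) = 117 m

117 m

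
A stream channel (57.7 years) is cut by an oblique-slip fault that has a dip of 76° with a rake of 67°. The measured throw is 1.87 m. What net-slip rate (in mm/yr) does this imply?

dip-slip = throw / sin(dip) = 1.87 / sin(76°) = 1.927 m
net slip = dip-slip / sin(rake) = 1.927 / sin(67°) = 2.094 m
rate = 2.094 m / 57.7 years = 0.0363 m/yr = 36.3 mm/yr

36.3 mm/yr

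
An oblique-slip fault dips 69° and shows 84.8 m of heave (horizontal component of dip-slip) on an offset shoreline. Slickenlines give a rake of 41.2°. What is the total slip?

359 m

dip-slip = heave / cos(dip) = 84.8 / cos(69°) = 236.6 m
net slip = dip-slip / sin(rake) = 236.6 / sin(41.2°) = 359 m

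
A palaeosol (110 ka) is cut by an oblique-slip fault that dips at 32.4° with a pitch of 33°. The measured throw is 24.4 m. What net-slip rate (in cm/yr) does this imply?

dip-slip = throw / sin(dip) = 24.4 / sin(32.4°) = 45.54 m
net slip = dip-slip / sin(rake) = 45.54 / sin(33°) = 83.61 m
rate = 83.61 m / 110 ka = 0.000760 m/yr = 0.0760 cm/yr

0.0760 cm/yr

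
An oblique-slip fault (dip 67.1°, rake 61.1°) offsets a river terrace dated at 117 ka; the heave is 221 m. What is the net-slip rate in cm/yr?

dip-slip = heave / cos(dip) = 221 / cos(67.1°) = 567.9 m
net slip = dip-slip / sin(rake) = 567.9 / sin(61.1°) = 648.7 m
rate = 648.7 m / 117 ka = 0.00554 m/yr = 0.554 cm/yr

0.554 cm/yr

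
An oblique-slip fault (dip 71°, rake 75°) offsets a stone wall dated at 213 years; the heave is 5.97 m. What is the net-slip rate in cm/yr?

8.91 cm/yr

dip-slip = heave / cos(dip) = 5.97 / cos(71°) = 18.34 m
net slip = dip-slip / sin(rake) = 18.34 / sin(75°) = 18.98 m
rate = 18.98 m / 213 years = 0.0891 m/yr = 8.91 cm/yr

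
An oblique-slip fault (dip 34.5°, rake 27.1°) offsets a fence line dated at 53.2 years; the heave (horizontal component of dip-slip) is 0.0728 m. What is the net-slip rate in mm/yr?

3.64 mm/yr

dip-slip = heave / cos(dip) = 0.0728 / cos(34.5°) = 0.08834 m
net slip = dip-slip / sin(rake) = 0.08834 / sin(27.1°) = 0.1939 m
rate = 0.1939 m / 53.2 years = 0.00364 m/yr = 3.64 mm/yr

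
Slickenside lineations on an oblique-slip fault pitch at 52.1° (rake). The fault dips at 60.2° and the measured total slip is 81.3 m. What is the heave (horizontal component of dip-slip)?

dip-slip = net slip × sin(rake) = 81.3 m × sin(52.1°) = 64.15 m
heave = dip-slip × cos(dip) = 64.15 × cos(60.2°) = 31.9 m

31.9 m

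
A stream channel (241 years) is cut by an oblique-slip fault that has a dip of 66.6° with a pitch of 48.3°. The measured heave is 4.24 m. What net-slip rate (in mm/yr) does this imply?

dip-slip = heave / cos(dip) = 4.24 / cos(66.6°) = 10.68 m
net slip = dip-slip / sin(rake) = 10.68 / sin(48.3°) = 14.30 m
rate = 14.30 m / 241 years = 0.0593 m/yr = 59.3 mm/yr

59.3 mm/yr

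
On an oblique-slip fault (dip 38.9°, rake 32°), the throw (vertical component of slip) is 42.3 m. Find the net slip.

127 m

dip-slip = throw / sin(dip) = 42.3 / sin(38.9°) = 67.36 m
net slip = dip-slip / sin(rake) = 67.36 / sin(32°) = 127 m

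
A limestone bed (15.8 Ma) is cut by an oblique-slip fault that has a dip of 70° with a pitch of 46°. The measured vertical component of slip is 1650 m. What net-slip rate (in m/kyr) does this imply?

dip-slip = throw / sin(dip) = 1650 / sin(70°) = 1756 m
net slip = dip-slip / sin(rake) = 1756 / sin(46°) = 2441 m
rate = 2441 m / 15.8 Ma = 0.000154 m/yr = 0.154 m/kyr

0.154 m/kyr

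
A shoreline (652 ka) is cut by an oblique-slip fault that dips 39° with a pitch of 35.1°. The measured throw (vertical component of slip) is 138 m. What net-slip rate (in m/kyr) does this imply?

0.585 m/kyr

dip-slip = throw / sin(dip) = 138 / sin(39°) = 219.3 m
net slip = dip-slip / sin(rake) = 219.3 / sin(35.1°) = 381.4 m
rate = 381.4 m / 652 ka = 0.000585 m/yr = 0.585 m/kyr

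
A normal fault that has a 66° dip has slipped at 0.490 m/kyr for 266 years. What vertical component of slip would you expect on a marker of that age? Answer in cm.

dip-slip = rate × time = 0.490 m/kyr × 266 years = 0.1303 m
throw = dip-slip × sin(dip) = 0.1303 × sin(66°) = 0.119 m = 11.9 cm

11.9 cm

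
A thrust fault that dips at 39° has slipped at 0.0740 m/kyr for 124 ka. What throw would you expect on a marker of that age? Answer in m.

dip-slip = rate × time = 0.0740 m/kyr × 124 ka = 9.176 m
throw = dip-slip × sin(dip) = 9.176 × sin(39°) = 5.77 m

5.77 m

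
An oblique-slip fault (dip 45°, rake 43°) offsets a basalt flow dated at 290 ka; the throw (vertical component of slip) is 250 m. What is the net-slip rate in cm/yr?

0.179 cm/yr

dip-slip = throw / sin(dip) = 250 / sin(45°) = 353.6 m
net slip = dip-slip / sin(rake) = 353.6 / sin(43°) = 518.4 m
rate = 518.4 m / 290 ka = 0.00179 m/yr = 0.179 cm/yr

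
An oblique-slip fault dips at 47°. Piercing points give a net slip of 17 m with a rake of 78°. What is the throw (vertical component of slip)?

12.2 m

dip-slip = net slip × sin(rake) = 17 m × sin(78°) = 16.63 m
throw = dip-slip × sin(dip) = 16.63 × sin(47°) = 12.2 m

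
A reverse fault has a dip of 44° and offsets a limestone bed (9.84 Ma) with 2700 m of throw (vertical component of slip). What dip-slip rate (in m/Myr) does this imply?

dip-slip = throw / sin(dip) = 2700 m / sin(44°) = 3887 m
rate = 3887 m / 9.84 Ma = 0.000395 m/yr = 395 m/Myr

395 m/Myr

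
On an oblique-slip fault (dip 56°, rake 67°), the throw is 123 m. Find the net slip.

161 m

dip-slip = throw / sin(dip) = 123 / sin(56°) = 148.4 m
net slip = dip-slip / sin(rake) = 148.4 / sin(67°) = 161 m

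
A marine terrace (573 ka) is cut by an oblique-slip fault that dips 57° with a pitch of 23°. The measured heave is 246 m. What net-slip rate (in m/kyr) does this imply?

2.02 m/kyr

dip-slip = heave / cos(dip) = 246 / cos(57°) = 451.7 m
net slip = dip-slip / sin(rake) = 451.7 / sin(23°) = 1156 m
rate = 1156 m / 573 ka = 0.00202 m/yr = 2.02 m/kyr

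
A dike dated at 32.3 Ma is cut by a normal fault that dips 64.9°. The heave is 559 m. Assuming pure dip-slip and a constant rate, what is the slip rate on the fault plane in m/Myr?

dip-slip = heave / cos(dip) = 559 m / cos(64.9°) = 1318 m
rate = 1318 m / 32.3 Ma = 0.0000408 m/yr = 40.8 m/Myr

40.8 m/Myr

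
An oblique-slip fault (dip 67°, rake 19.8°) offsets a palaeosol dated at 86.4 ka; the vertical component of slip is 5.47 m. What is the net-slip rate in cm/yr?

0.0203 cm/yr

dip-slip = throw / sin(dip) = 5.47 / sin(67°) = 5.942 m
net slip = dip-slip / sin(rake) = 5.942 / sin(19.8°) = 17.54 m
rate = 17.54 m / 86.4 ka = 0.000203 m/yr = 0.0203 cm/yr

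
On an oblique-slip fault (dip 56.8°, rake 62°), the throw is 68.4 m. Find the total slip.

92.6 m

dip-slip = throw / sin(dip) = 68.4 / sin(56.8°) = 81.74 m
net slip = dip-slip / sin(rake) = 81.74 / sin(62°) = 92.6 m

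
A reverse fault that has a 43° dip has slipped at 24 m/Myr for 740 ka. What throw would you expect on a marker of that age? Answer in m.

dip-slip = rate × time = 24 m/Myr × 740 ka = 17.76 m
throw = dip-slip × sin(dip) = 17.76 × sin(43°) = 12.1 m

12.1 m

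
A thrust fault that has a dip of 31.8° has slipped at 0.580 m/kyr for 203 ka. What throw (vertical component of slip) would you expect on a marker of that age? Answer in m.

62 m

dip-slip = rate × time = 0.580 m/kyr × 203 ka = 117.7 m
throw = dip-slip × sin(dip) = 117.7 × sin(31.8°) = 62 m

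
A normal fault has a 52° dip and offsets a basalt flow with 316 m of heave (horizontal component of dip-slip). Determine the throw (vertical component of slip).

throw = heave × tan(dip) = 316 × tan(52°) = 404 m

404 m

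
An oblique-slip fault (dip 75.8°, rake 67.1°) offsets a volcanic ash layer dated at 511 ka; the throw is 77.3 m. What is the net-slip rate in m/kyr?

0.169 m/kyr

dip-slip = throw / sin(dip) = 77.3 / sin(75.8°) = 79.74 m
net slip = dip-slip / sin(rake) = 79.74 / sin(67.1°) = 86.56 m
rate = 86.56 m / 511 ka = 0.000169 m/yr = 0.169 m/kyr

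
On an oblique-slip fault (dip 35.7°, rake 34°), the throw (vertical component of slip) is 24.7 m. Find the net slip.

dip-slip = throw / sin(dip) = 24.7 / sin(35.7°) = 42.33 m
net slip = dip-slip / sin(rake) = 42.33 / sin(34°) = 75.7 m

75.7 m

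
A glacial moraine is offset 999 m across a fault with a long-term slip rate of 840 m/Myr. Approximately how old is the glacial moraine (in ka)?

age = offset / rate = 999 m / (840 m/Myr) = 1.19e+06 yr = 1190 ka

1190 ka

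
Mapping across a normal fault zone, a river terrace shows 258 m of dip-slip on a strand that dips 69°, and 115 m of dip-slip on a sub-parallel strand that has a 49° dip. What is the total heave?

168 m

heave_A = 258 × cos(69°) = 92.46 m
heave_B = 115 × cos(49°) = 75.45 m
total = 92.46 + 75.45 = 168 m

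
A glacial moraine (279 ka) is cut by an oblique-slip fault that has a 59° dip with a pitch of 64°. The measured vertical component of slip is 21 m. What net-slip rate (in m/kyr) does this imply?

dip-slip = throw / sin(dip) = 21 / sin(59°) = 24.50 m
net slip = dip-slip / sin(rake) = 24.50 / sin(64°) = 27.26 m
rate = 27.26 m / 279 ka = 0.0000977 m/yr = 0.0977 m/kyr

0.0977 m/kyr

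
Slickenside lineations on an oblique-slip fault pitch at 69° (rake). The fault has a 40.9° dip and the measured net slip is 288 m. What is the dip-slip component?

269 m

dip-slip = net slip × sin(rake) = 288 m × sin(69°) = 269 m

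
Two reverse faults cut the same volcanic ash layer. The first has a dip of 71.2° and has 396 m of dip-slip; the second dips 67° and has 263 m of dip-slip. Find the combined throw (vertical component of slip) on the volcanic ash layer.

throw_A = 396 × sin(71.2°) = 374.9 m
throw_B = 263 × sin(67°) = 242.1 m
total = 374.9 + 242.1 = 617 m

617 m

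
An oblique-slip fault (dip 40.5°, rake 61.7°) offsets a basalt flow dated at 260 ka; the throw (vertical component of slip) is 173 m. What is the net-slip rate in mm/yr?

1.16 mm/yr

dip-slip = throw / sin(dip) = 173 / sin(40.5°) = 266.4 m
net slip = dip-slip / sin(rake) = 266.4 / sin(61.7°) = 302.5 m
rate = 302.5 m / 260 ka = 0.00116 m/yr = 1.16 mm/yr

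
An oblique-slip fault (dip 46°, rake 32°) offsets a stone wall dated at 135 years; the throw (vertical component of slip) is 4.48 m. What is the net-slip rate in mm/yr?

dip-slip = throw / sin(dip) = 4.48 / sin(46°) = 6.228 m
net slip = dip-slip / sin(rake) = 6.228 / sin(32°) = 11.75 m
rate = 11.75 m / 135 years = 0.0871 m/yr = 87.1 mm/yr

87.1 mm/yr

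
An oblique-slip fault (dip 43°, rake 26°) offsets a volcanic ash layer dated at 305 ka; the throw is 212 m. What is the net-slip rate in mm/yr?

2.32 mm/yr

dip-slip = throw / sin(dip) = 212 / sin(43°) = 310.9 m
net slip = dip-slip / sin(rake) = 310.9 / sin(26°) = 709.1 m
rate = 709.1 m / 305 ka = 0.00232 m/yr = 2.32 mm/yr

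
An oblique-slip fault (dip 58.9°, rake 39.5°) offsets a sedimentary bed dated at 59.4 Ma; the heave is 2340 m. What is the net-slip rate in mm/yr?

0.120 mm/yr

dip-slip = heave / cos(dip) = 2340 / cos(58.9°) = 4530 m
net slip = dip-slip / sin(rake) = 4530 / sin(39.5°) = 7122 m
rate = 7122 m / 59.4 Ma = 0.000120 m/yr = 0.120 mm/yr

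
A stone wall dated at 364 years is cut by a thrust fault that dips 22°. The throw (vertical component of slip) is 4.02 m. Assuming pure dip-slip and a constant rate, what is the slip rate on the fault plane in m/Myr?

dip-slip = throw / sin(dip) = 4.02 m / sin(22°) = 10.73 m
rate = 10.73 m / 364 years = 0.0295 m/yr = 29500 m/Myr

29500 m/Myr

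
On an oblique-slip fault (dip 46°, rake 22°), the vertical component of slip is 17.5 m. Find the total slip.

64.9 m

dip-slip = throw / sin(dip) = 17.5 / sin(46°) = 24.33 m
net slip = dip-slip / sin(rake) = 24.33 / sin(22°) = 64.9 m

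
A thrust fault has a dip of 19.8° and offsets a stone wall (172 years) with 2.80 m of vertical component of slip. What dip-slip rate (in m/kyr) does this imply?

dip-slip = throw / sin(dip) = 2.80 m / sin(19.8°) = 8.266 m
rate = 8.266 m / 172 years = 0.0481 m/yr = 48.1 m/kyr

48.1 m/kyr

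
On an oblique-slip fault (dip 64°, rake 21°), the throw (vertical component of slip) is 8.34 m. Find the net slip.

dip-slip = throw / sin(dip) = 8.34 / sin(64°) = 9.279 m
net slip = dip-slip / sin(rake) = 9.279 / sin(21°) = 25.9 m

25.9 m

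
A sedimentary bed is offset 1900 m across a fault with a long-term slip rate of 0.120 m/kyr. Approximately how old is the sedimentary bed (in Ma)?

age = offset / rate = 1900 m / (0.120 m/kyr) = 1.58e+07 yr = 15.8 Ma

15.8 Ma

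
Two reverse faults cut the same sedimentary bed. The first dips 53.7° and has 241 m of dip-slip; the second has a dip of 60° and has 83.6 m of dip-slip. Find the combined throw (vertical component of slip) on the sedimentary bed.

267 m

throw_A = 241 × sin(53.7°) = 194.2 m
throw_B = 83.6 × sin(60°) = 72.40 m
total = 194.2 + 72.40 = 267 m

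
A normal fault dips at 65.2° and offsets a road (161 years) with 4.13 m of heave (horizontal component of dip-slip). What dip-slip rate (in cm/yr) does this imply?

dip-slip = heave / cos(dip) = 4.13 m / cos(65.2°) = 9.846 m
rate = 9.846 m / 161 years = 0.0612 m/yr = 6.12 cm/yr

6.12 cm/yr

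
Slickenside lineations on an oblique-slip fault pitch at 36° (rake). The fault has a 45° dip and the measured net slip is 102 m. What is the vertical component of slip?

42.4 m

dip-slip = net slip × sin(rake) = 102 m × sin(36°) = 59.95 m
throw = dip-slip × sin(dip) = 59.95 × sin(45°) = 42.4 m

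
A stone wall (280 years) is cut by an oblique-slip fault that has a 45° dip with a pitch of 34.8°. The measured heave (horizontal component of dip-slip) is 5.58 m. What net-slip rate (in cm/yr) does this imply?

dip-slip = heave / cos(dip) = 5.58 / cos(45°) = 7.891 m
net slip = dip-slip / sin(rake) = 7.891 / sin(34.8°) = 13.83 m
rate = 13.83 m / 280 years = 0.0494 m/yr = 4.94 cm/yr

4.94 cm/yr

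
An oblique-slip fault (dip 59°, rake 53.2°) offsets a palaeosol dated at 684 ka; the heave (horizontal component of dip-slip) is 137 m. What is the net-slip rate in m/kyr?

dip-slip = heave / cos(dip) = 137 / cos(59°) = 266 m
net slip = dip-slip / sin(rake) = 266 / sin(53.2°) = 332.2 m
rate = 332.2 m / 684 ka = 0.000486 m/yr = 0.486 m/kyr

0.486 m/kyr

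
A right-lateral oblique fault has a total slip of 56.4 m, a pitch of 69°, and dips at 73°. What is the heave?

15.4 m

dip-slip = net slip × sin(rake) = 56.4 m × sin(69°) = 52.65 m
heave = dip-slip × cos(dip) = 52.65 × cos(73°) = 15.4 m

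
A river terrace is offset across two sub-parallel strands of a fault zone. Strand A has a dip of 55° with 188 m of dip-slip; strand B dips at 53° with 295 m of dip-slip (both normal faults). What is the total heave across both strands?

heave_A = 188 × cos(55°) = 107.8 m
heave_B = 295 × cos(53°) = 177.5 m
total = 107.8 + 177.5 = 285 m

285 m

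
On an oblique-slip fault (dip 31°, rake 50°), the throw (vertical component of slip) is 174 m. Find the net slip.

dip-slip = throw / sin(dip) = 174 / sin(31°) = 337.8 m
net slip = dip-slip / sin(rake) = 337.8 / sin(50°) = 441 m

441 m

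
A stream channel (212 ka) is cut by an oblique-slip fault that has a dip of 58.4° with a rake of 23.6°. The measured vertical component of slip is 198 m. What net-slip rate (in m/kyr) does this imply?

dip-slip = throw / sin(dip) = 198 / sin(58.4°) = 232.5 m
net slip = dip-slip / sin(rake) = 232.5 / sin(23.6°) = 580.7 m
rate = 580.7 m / 212 ka = 0.00274 m/yr = 2.74 m/kyr

2.74 m/kyr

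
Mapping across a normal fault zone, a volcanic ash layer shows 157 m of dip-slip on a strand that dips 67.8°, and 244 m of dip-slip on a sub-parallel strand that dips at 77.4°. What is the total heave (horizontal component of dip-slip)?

heave_A = 157 × cos(67.8°) = 59.32 m
heave_B = 244 × cos(77.4°) = 53.23 m
total = 59.32 + 53.23 = 113 m

113 m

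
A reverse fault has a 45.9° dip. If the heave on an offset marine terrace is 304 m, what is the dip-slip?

dip-slip = heave / cos(dip) = 304 / cos(45.9°) = 437 m

437 m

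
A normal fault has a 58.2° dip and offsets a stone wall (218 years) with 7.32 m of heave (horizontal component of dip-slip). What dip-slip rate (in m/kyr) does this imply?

dip-slip = heave / cos(dip) = 7.32 m / cos(58.2°) = 13.89 m
rate = 13.89 m / 218 years = 0.0637 m/yr = 63.7 m/kyr

63.7 m/kyr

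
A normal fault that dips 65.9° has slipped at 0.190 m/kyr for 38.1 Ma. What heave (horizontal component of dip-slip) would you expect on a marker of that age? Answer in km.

2.96 km

dip-slip = rate × time = 0.190 m/kyr × 38.1 Ma = 7239 m
heave = dip-slip × cos(dip) = 7239 × cos(65.9°) = 2960 m = 2.96 km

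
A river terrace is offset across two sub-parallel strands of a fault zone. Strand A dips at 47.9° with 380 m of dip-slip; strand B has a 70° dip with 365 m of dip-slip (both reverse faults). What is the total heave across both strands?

heave_A = 380 × cos(47.9°) = 254.8 m
heave_B = 365 × cos(70°) = 124.8 m
total = 254.8 + 124.8 = 380 m

380 m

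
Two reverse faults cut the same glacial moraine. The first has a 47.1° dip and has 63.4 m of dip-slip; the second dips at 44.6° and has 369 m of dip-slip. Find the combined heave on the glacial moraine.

heave_A = 63.4 × cos(47.1°) = 43.16 m
heave_B = 369 × cos(44.6°) = 262.7 m
total = 43.16 + 262.7 = 306 m

306 m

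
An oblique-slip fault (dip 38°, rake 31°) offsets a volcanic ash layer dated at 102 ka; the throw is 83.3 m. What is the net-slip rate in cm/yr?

0.258 cm/yr

dip-slip = throw / sin(dip) = 83.3 / sin(38°) = 135.3 m
net slip = dip-slip / sin(rake) = 135.3 / sin(31°) = 262.7 m
rate = 262.7 m / 102 ka = 0.00258 m/yr = 0.258 cm/yr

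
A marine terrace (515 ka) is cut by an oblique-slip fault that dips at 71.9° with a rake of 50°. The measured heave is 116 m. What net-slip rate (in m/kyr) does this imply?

0.946 m/kyr

dip-slip = heave / cos(dip) = 116 / cos(71.9°) = 373.4 m
net slip = dip-slip / sin(rake) = 373.4 / sin(50°) = 487.4 m
rate = 487.4 m / 515 ka = 0.000946 m/yr = 0.946 m/kyr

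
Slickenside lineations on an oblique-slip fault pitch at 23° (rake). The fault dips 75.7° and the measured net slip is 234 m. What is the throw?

dip-slip = net slip × sin(rake) = 234 m × sin(23°) = 91.43 m
throw = dip-slip × sin(dip) = 91.43 × sin(75.7°) = 88.6 m

88.6 m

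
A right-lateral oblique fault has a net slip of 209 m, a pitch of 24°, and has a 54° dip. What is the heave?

50 m

dip-slip = net slip × sin(rake) = 209 m × sin(24°) = 85.01 m
heave = dip-slip × cos(dip) = 85.01 × cos(54°) = 50 m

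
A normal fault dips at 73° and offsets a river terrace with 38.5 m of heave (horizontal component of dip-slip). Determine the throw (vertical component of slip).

throw = heave × tan(dip) = 38.5 × tan(73°) = 126 m

126 m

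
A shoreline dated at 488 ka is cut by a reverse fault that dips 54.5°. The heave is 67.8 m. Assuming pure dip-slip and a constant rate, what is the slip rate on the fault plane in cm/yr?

0.0239 cm/yr

dip-slip = heave / cos(dip) = 67.8 m / cos(54.5°) = 116.8 m
rate = 116.8 m / 488 ka = 0.000239 m/yr = 0.0239 cm/yr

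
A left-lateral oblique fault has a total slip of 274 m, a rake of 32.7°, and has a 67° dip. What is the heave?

57.8 m

dip-slip = net slip × sin(rake) = 274 m × sin(32.7°) = 148 m
heave = dip-slip × cos(dip) = 148 × cos(67°) = 57.8 m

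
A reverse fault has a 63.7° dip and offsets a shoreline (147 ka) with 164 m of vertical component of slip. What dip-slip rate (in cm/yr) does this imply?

dip-slip = throw / sin(dip) = 164 m / sin(63.7°) = 182.9 m
rate = 182.9 m / 147 ka = 0.00124 m/yr = 0.124 cm/yr

0.124 cm/yr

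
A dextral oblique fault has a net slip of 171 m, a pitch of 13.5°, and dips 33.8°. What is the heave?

dip-slip = net slip × sin(rake) = 171 m × sin(13.5°) = 39.92 m
heave = dip-slip × cos(dip) = 39.92 × cos(33.8°) = 33.2 m

33.2 m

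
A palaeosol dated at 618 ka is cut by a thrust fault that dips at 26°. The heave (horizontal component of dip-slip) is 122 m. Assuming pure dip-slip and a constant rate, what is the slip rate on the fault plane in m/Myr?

220 m/Myr

dip-slip = heave / cos(dip) = 122 m / cos(26°) = 135.7 m
rate = 135.7 m / 618 ka = 0.000220 m/yr = 220 m/Myr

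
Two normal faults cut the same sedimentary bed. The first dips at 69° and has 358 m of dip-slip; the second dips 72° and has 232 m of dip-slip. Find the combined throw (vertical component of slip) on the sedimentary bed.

throw_A = 358 × sin(69°) = 334.2 m
throw_B = 232 × sin(72°) = 220.6 m
total = 334.2 + 220.6 = 555 m

555 m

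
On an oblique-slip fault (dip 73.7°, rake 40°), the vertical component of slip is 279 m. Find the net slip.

452 m

dip-slip = throw / sin(dip) = 279 / sin(73.7°) = 290.7 m
net slip = dip-slip / sin(rake) = 290.7 / sin(40°) = 452 m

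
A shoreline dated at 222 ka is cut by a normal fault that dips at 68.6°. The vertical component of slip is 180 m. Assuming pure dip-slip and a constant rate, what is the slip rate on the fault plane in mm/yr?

dip-slip = throw / sin(dip) = 180 m / sin(68.6°) = 193.3 m
rate = 193.3 m / 222 ka = 0.000871 m/yr = 0.871 mm/yr

0.871 mm/yr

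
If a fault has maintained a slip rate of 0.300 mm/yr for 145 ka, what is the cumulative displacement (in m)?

43.5 m

slip = rate × time = 0.300 mm/yr × 145 ka = 43.5 m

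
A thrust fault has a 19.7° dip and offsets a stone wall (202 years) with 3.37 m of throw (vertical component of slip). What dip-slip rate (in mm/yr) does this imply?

49.5 mm/yr

dip-slip = throw / sin(dip) = 3.37 m / sin(19.7°) = 9.997 m
rate = 9.997 m / 202 years = 0.0495 m/yr = 49.5 mm/yr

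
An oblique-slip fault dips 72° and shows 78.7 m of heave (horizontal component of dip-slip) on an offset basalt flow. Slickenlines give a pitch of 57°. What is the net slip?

dip-slip = heave / cos(dip) = 78.7 / cos(72°) = 254.7 m
net slip = dip-slip / sin(rake) = 254.7 / sin(57°) = 304 m

304 m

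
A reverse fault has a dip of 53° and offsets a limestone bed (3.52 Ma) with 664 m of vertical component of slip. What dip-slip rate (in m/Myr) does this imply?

236 m/Myr

dip-slip = throw / sin(dip) = 664 m / sin(53°) = 831.4 m
rate = 831.4 m / 3.52 Ma = 0.000236 m/yr = 236 m/Myr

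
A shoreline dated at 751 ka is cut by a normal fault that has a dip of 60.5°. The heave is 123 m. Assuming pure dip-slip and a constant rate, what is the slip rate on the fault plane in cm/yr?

dip-slip = heave / cos(dip) = 123 m / cos(60.5°) = 249.8 m
rate = 249.8 m / 751 ka = 0.000333 m/yr = 0.0333 cm/yr

0.0333 cm/yr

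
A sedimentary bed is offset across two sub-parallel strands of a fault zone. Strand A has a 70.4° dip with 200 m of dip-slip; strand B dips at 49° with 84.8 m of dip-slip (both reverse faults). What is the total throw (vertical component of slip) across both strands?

252 m

throw_A = 200 × sin(70.4°) = 188.4 m
throw_B = 84.8 × sin(49°) = 64 m
total = 188.4 + 64 = 252 m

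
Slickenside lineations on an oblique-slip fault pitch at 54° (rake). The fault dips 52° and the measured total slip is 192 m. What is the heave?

dip-slip = net slip × sin(rake) = 192 m × sin(54°) = 155.3 m
heave = dip-slip × cos(dip) = 155.3 × cos(52°) = 95.6 m

95.6 m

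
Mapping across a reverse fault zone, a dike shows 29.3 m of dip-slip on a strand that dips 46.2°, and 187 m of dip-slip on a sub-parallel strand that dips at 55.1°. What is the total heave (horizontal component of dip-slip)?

heave_A = 29.3 × cos(46.2°) = 20.28 m
heave_B = 187 × cos(55.1°) = 107 m
total = 20.28 + 107 = 127 m

127 m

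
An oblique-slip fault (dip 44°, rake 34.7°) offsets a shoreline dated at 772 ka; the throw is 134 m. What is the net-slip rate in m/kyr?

0.439 m/kyr

dip-slip = throw / sin(dip) = 134 / sin(44°) = 192.9 m
net slip = dip-slip / sin(rake) = 192.9 / sin(34.7°) = 338.9 m
rate = 338.9 m / 772 ka = 0.000439 m/yr = 0.439 m/kyr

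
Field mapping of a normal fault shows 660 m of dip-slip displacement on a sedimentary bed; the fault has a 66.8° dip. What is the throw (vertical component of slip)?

throw = dip-slip × sin(dip) = 660 m × sin(66.8°) = 607 m

607 m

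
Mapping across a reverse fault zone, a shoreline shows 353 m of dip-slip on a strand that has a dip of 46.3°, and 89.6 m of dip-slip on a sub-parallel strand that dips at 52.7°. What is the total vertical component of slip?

throw_A = 353 × sin(46.3°) = 255.2 m
throw_B = 89.6 × sin(52.7°) = 71.27 m
total = 255.2 + 71.27 = 326 m

326 m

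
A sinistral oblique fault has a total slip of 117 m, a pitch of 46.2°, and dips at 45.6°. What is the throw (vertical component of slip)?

60.3 m

dip-slip = net slip × sin(rake) = 117 m × sin(46.2°) = 84.45 m
throw = dip-slip × sin(dip) = 84.45 × sin(45.6°) = 60.3 m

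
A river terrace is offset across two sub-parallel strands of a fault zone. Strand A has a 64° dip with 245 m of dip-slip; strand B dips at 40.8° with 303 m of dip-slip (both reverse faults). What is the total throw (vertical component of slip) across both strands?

418 m

throw_A = 245 × sin(64°) = 220.2 m
throw_B = 303 × sin(40.8°) = 198 m
total = 220.2 + 198 = 418 m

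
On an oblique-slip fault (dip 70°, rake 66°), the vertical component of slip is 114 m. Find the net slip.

133 m

dip-slip = throw / sin(dip) = 114 / sin(70°) = 121.3 m
net slip = dip-slip / sin(rake) = 121.3 / sin(66°) = 133 m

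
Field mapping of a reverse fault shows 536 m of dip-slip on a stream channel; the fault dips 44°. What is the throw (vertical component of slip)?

throw = dip-slip × sin(dip) = 536 m × sin(44°) = 372 m

372 m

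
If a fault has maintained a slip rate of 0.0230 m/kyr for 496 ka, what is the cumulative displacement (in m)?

11.4 m

slip = rate × time = 0.0230 m/kyr × 496 ka = 11.4 m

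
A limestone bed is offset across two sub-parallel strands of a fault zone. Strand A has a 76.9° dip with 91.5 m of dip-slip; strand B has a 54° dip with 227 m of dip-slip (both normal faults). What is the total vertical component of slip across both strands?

273 m

throw_A = 91.5 × sin(76.9°) = 89.12 m
throw_B = 227 × sin(54°) = 183.6 m
total = 89.12 + 183.6 = 273 m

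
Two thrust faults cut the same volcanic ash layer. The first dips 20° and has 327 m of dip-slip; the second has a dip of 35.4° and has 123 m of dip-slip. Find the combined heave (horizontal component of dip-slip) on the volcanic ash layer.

408 m

heave_A = 327 × cos(20°) = 307.3 m
heave_B = 123 × cos(35.4°) = 100.3 m
total = 307.3 + 100.3 = 408 m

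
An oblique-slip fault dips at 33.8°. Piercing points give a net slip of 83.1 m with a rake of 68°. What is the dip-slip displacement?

77 m

dip-slip = net slip × sin(rake) = 83.1 m × sin(68°) = 77 m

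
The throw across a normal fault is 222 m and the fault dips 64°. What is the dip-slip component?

dip-slip = throw / sin(dip) = 222 / sin(64°) = 247 m

247 m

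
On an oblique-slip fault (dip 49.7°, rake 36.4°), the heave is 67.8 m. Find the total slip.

dip-slip = heave / cos(dip) = 67.8 / cos(49.7°) = 104.8 m
net slip = dip-slip / sin(rake) = 104.8 / sin(36.4°) = 177 m

177 m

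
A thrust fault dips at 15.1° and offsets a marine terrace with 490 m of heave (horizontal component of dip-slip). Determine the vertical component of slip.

132 m

throw = heave × tan(dip) = 490 × tan(15.1°) = 132 m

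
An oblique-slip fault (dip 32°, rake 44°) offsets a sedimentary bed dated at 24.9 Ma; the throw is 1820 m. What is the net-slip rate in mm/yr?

dip-slip = throw / sin(dip) = 1820 / sin(32°) = 3434 m
net slip = dip-slip / sin(rake) = 3434 / sin(44°) = 4944 m
rate = 4944 m / 24.9 Ma = 0.000199 m/yr = 0.199 mm/yr

0.199 mm/yr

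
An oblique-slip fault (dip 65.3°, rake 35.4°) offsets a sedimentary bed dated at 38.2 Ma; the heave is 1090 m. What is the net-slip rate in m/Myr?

118 m/Myr

dip-slip = heave / cos(dip) = 1090 / cos(65.3°) = 2608 m
net slip = dip-slip / sin(rake) = 2608 / sin(35.4°) = 4503 m
rate = 4503 m / 38.2 Ma = 0.000118 m/yr = 118 m/Myr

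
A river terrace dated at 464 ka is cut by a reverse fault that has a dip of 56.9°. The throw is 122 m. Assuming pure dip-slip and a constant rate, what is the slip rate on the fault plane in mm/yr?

dip-slip = throw / sin(dip) = 122 m / sin(56.9°) = 145.6 m
rate = 145.6 m / 464 ka = 0.000314 m/yr = 0.314 mm/yr

0.314 mm/yr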